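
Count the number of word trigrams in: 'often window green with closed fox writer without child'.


Word trigrams from [9] words:
  Trigram 1: (often window green)
  Trigram 2: (window green with)
  Trigram 3: (green with closed)
  Trigram 4: (with closed fox)
  Trigram 5: (closed fox writer)
  Trigram 6: (fox writer without)
  Trigram 7: (writer without child)
Total word trigrams: 9 - 2 = 7

7


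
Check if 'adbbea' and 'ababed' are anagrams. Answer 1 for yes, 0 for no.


Sort characters of 'adbbea': 'aabbde'
Sort characters of 'ababed': 'aabbde'
Sorted forms match -> they ARE anagrams
Result: 1

1


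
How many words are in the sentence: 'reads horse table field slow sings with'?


Counting words by splitting on spaces:
  Word 1: 'reads'
  Word 2: 'horse'
  Word 3: 'table'
  Word 4: 'field'
  Word 5: 'slow'
  Word 6: 'sings'
  Word 7: 'with'
Total words: 7

7


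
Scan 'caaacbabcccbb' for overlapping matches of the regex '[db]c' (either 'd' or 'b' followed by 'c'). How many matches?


Pattern: [db]c means either 'd' or 'b' followed by 'c'.
Scanning 'caaacbabcccbb' position-by-position:
  Pos 0: window 'ca' -> no
  Pos 1: window 'aa' -> no
  Pos 2: window 'aa' -> no
  Pos 3: window 'ac' -> no
  Pos 4: window 'cb' -> no
  Pos 5: window 'ba' -> no
  Pos 6: window 'ab' -> no
  Pos 7: window 'bc' -> MATCH
  Pos 8: window 'cc' -> no
  Pos 9: window 'cc' -> no
  Pos 10: window 'cb' -> no
  Pos 11: window 'bb' -> no
  Pos 12: window 'b' -> no
Total matches: 1

1


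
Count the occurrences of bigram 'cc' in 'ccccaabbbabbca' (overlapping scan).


Scanning 'ccccaabbbabbca' for bigram 'cc':
  Position 0: 'cc' -> MATCH
  Position 1: 'cc' -> MATCH
  Position 2: 'cc' -> MATCH
  Position 3: 'ca' -> no
  Position 4: 'aa' -> no
  Position 5: 'ab' -> no
  Position 6: 'bb' -> no
  Position 7: 'bb' -> no
  Position 8: 'ba' -> no
  Position 9: 'ab' -> no
  Position 10: 'bb' -> no
  Position 11: 'bc' -> no
  Position 12: 'ca' -> no
Total matches: 3

3


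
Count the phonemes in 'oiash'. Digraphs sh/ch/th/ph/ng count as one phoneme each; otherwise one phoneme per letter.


Parsing 'oiash' greedily, digraphs first:
  'o' -> vowel phoneme (phonemes so far: 1)
  'i' -> vowel phoneme (phonemes so far: 2)
  'a' -> vowel phoneme (phonemes so far: 3)
  'sh' -> digraph (1 consonant phoneme) (phonemes so far: 4)
Total phonemes: 4

4


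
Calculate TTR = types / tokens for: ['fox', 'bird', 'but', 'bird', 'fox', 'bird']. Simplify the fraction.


Tokens: 6
Unique types: ('bird', 'but', 'fox') = 3
TTR = 3/6
Simplify: divide both by 3 -> 1/2
TTR = 1/2

1/2


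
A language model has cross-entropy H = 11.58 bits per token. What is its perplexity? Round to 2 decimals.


Perplexity formula: PP = 2^H
H = 11.58
PP = 2^11.58
Decompose: 2^11.58 = 2^11 * 2^0.58
2^11 = 2048, 2^0.58 ~ 1.4948492
PP ~ 2048 * 1.4948492 = 3061.4511616
Rounded to 2 decimals: 3061.45

3061.45


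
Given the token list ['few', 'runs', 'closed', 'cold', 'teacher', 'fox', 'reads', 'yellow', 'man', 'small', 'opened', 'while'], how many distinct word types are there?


Listing all tokens and tracking unique types:
  Token 1: 'few' -> NEW (unique so far: 1)
  Token 2: 'runs' -> NEW (unique so far: 2)
  Token 3: 'closed' -> NEW (unique so far: 3)
  Token 4: 'cold' -> NEW (unique so far: 4)
  Token 5: 'teacher' -> NEW (unique so far: 5)
  Token 6: 'fox' -> NEW (unique so far: 6)
  Token 7: 'reads' -> NEW (unique so far: 7)
  Token 8: 'yellow' -> NEW (unique so far: 8)
  Token 9: 'man' -> NEW (unique so far: 9)
  Token 10: 'small' -> NEW (unique so far: 10)
  Token 11: 'opened' -> NEW (unique so far: 11)
  Token 12: 'while' -> NEW (unique so far: 12)
Unique types: ('closed', 'cold', 'few', 'fox', 'man', 'opened', 'reads', 'runs', 'small', 'teacher', 'while', 'yellow')
Vocabulary size: 12

12


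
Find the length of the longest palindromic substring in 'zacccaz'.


Scanning 'zacccaz' for palindromic substrings.
Substring at positions 0-6: 'zacccaz'.
Check: reverse('zacccaz') = 'zacccaz' -> palindrome confirmed.
No longer palindromic substring exists; longest length = 7

7


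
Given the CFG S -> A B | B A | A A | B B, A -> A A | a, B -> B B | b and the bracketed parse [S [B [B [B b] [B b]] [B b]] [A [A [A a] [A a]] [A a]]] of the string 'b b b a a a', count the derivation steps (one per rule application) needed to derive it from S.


Every bracketed nonterminal node [X ...] in the tree is produced by exactly one rule application.
Reading the tree off as a leftmost derivation:
  Step 1: S  =>  B A   (applied S -> B A)
  Step 2: B A  =>  B B A   (applied B -> B B)
  Step 3: B B A  =>  B B B A   (applied B -> B B)
  Step 4: B B B A  =>  b B B A   (applied B -> b)
  Step 5: b B B A  =>  b b B A   (applied B -> b)
  Step 6: b b B A  =>  b b b A   (applied B -> b)
  Step 7: b b b A  =>  b b b A A   (applied A -> A A)
  Step 8: b b b A A  =>  b b b A A A   (applied A -> A A)
  Step 9: b b b A A A  =>  b b b a A A   (applied A -> a)
  Step 10: b b b a A A  =>  b b b a a A   (applied A -> a)
  Step 11: b b b a a A  =>  b b b a a a   (applied A -> a)
Final yield: b b b a a a
Total rewrite steps: 11

11


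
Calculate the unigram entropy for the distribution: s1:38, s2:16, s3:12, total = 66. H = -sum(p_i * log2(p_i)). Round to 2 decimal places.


Computing entropy H = -sum(p_i * log2(p_i)):
  s1: p = 38/66 = 0.5758, -p*log2(p) = 0.4586
  s2: p = 16/66 = 0.2424, -p*log2(p) = 0.4956
  s3: p = 12/66 = 0.1818, -p*log2(p) = 0.4472
H = sum of terms = 1.4014
Rounded to 2 decimals: 1.40

1.40


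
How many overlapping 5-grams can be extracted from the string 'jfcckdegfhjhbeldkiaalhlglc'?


String 'jfcckdegfhjhbeldkiaalhlglc' has length L = 26.
Number of overlapping n-grams = L - n + 1
Substituting: 26 - 5 + 1 = 22

22


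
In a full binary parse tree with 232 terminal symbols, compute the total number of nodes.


Leaf nodes (terminals): 232
Internal nodes = n - 1 = 232 - 1 = 231
Total = leaves + internal = 232 + 231 = 463

463


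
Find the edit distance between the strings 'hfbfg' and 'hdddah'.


Building DP table for s1='hfbfg' (len 5) and s2='hdddah' (len 6):
       h  d  d  d  a  h
    0  1  2  3  4  5  6
  h 1  0  1  2  3  4  5
  f 2  1  1  2  3  4  5
  b 3  2  2  2  3  4  5
  f 4  3  3  3  3  4  5
  g 5  4  4  4  4  4  5
Edit distance = dp[5][6] = 5

5


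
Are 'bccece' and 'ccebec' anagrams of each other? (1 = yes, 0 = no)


Sort characters of 'bccece': 'bcccee'
Sort characters of 'ccebec': 'bcccee'
Sorted forms match -> they ARE anagrams
Result: 1

1


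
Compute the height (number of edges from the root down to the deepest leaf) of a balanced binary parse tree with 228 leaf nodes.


In a balanced binary tree with n leaves the deepest leaf is ceil(log2(n)) edges below the root.
log2(228) = 7.8329
ceil(7.8329) = 8
height (edges) = 8

8


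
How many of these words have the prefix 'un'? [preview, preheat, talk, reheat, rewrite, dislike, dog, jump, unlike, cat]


Checking each word for prefix 'un':
  'preview' -> no (count: 0)
  'preheat' -> no (count: 0)
  'talk' -> no (count: 0)
  'reheat' -> no (count: 0)
  'rewrite' -> no (count: 0)
  'dislike' -> no (count: 0)
  'dog' -> no (count: 0)
  'jump' -> no (count: 0)
  'unlike' -> YES, starts with 'un' (count: 1)
  'cat' -> no (count: 1)
Total with prefix 'un': 1

1


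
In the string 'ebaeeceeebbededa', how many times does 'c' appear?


Scanning 'ebaeeceeebbededa' for 'c':
  Position 5: 'c' -> MATCH (count: 1)
Total occurrences of 'c': 1

1


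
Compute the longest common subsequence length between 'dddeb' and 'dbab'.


DP table for LCS of 'dddeb' and 'dbab':
       d  b  a  b
    0  0  0  0  0
  d 0  1  1  1  1
  d 0  1  1  1  1
  d 0  1  1  1  1
  e 0  1  1  1  1
  b 0  1  2  2  2
LCS: 'db'
LCS length = 2

2


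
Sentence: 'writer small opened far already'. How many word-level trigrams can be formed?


Word trigrams from [5] words:
  Trigram 1: (writer small opened)
  Trigram 2: (small opened far)
  Trigram 3: (opened far already)
Total word trigrams: 5 - 2 = 3

3


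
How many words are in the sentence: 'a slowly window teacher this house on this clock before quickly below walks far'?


Counting words by splitting on spaces:
  Word 1: 'a'
  Word 2: 'slowly'
  Word 3: 'window'
  Word 4: 'teacher'
  Word 5: 'this'
  Word 6: 'house'
  Word 7: 'on'
  Word 8: 'this'
  Word 9: 'clock'
  Word 10: 'before'
  Word 11: 'quickly'
  Word 12: 'below'
  Word 13: 'walks'
  Word 14: 'far'
Total words: 14

14


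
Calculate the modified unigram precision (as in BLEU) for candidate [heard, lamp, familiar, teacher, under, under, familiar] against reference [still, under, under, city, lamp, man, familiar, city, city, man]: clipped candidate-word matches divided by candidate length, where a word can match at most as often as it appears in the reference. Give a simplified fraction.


Reference word counts: {'city': 3, 'familiar': 1, 'lamp': 1, 'man': 2, 'still': 1, 'under': 2}
Checking each candidate word (with clipping):
  'heard' -> not in reference -> no match (matches: 0)
  'lamp' -> in reference (ref count 1, used 1/1) -> match (matches: 1)
  'familiar' -> in reference (ref count 1, used 1/1) -> match (matches: 2)
  'teacher' -> not in reference -> no match (matches: 2)
  'under' -> in reference (ref count 2, used 1/2) -> match (matches: 3)
  'under' -> in reference (ref count 2, used 2/2) -> match (matches: 4)
  'familiar' -> ref count 1 already used up (1/1) -> clipped, no match (matches: 4)
Clipped matches: 4, Candidate length: 7
Precision = 4/7

4/7


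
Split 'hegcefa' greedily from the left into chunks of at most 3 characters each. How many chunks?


'hegcefa' has 7 characters.
Chunking with max size 3:
  Chunk 1: 'heg' (positions 0-2)
  Chunk 2: 'cef' (positions 3-5)
  Chunk 3: 'a' (positions 6-6)
Total chunks: ceil(7 / 3) = 3

3


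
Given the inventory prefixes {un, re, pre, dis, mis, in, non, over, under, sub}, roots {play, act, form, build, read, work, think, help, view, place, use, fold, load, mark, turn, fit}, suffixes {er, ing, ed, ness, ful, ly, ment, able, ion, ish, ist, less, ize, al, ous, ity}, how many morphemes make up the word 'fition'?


Segmenting 'fition' against the inventory:
  'fit' -> root (morpheme 1)
  'ion' -> suffix (morpheme 2)
Total morphemes: 2

2


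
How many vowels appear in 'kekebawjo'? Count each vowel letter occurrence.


Scanning each character of 'kekebawjo':
  Position 1: 'k' -> consonant (running count: 0)
  Position 2: 'e' -> vowel (running count: 1)
  Position 3: 'k' -> consonant (running count: 1)
  Position 4: 'e' -> vowel (running count: 2)
  Position 5: 'b' -> consonant (running count: 2)
  Position 6: 'a' -> vowel (running count: 3)
  Position 7: 'w' -> consonant (running count: 3)
  Position 8: 'j' -> consonant (running count: 3)
  Position 9: 'o' -> vowel (running count: 4)
Total vowels: 4

4


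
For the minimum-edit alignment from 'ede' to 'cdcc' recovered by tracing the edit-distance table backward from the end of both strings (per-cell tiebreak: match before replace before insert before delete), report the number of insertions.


Edit distance = 3. Backtracking from cell (3, 4) with preference match > replace > insert > delete,
then listing the resulting alignment 'ede' -> 'cdcc' left to right:
  Step 1: replace e->c
  Step 2: keep 'd'
  Step 3: insert 'c' [insertion #1]
  Step 4: replace e->c
Total insertions: 1

1


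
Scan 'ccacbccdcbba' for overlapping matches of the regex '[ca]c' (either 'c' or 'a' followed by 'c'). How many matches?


Pattern: [ca]c means either 'c' or 'a' followed by 'c'.
Scanning 'ccacbccdcbba' position-by-position:
  Pos 0: window 'cc' -> MATCH
  Pos 1: window 'ca' -> no
  Pos 2: window 'ac' -> MATCH
  Pos 3: window 'cb' -> no
  Pos 4: window 'bc' -> no
  Pos 5: window 'cc' -> MATCH
  Pos 6: window 'cd' -> no
  Pos 7: window 'dc' -> no
  Pos 8: window 'cb' -> no
  Pos 9: window 'bb' -> no
  Pos 10: window 'ba' -> no
  Pos 11: window 'a' -> no
Total matches: 3

3


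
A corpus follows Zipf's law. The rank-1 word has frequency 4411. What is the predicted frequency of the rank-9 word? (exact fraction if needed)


Zipf's law: freq(rank) = f1 / rank
f1 = 4411, rank = 9
freq = 4411 / 9
GCD(4411, 9) = 1
Simplified: 4411/9

4411/9


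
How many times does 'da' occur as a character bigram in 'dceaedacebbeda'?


Scanning 'dceaedacebbeda' for bigram 'da':
  Position 0: 'dc' -> no
  Position 1: 'ce' -> no
  Position 2: 'ea' -> no
  Position 3: 'ae' -> no
  Position 4: 'ed' -> no
  Position 5: 'da' -> MATCH
  Position 6: 'ac' -> no
  Position 7: 'ce' -> no
  Position 8: 'eb' -> no
  Position 9: 'bb' -> no
  Position 10: 'be' -> no
  Position 11: 'ed' -> no
  Position 12: 'da' -> MATCH
Total matches: 2

2


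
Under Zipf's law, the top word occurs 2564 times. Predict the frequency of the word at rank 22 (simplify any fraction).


Zipf's law: freq(rank) = f1 / rank
f1 = 2564, rank = 22
freq = 2564 / 22
GCD(2564, 22) = 2
Simplified: 1282/11

1282/11


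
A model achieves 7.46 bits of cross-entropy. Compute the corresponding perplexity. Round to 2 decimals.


Perplexity formula: PP = 2^H
H = 7.46
PP = 2^7.46
Decompose: 2^7.46 = 2^7 * 2^0.46
2^7 = 128, 2^0.46 ~ 1.3755418
PP ~ 128 * 1.3755418 = 176.0693504
Rounded to 2 decimals: 176.07

176.07


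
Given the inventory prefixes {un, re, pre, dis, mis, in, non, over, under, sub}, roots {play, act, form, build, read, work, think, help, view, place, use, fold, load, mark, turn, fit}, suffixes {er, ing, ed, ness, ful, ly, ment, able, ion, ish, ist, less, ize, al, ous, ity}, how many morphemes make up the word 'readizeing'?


Segmenting 'readizeing' against the inventory:
  'read' -> root (morpheme 1)
  'ize' -> suffix (morpheme 2)
  'ing' -> suffix (morpheme 3)
Total morphemes: 3

3


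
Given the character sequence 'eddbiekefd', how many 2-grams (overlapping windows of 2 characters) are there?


String 'eddbiekefd' has length L = 10.
Number of overlapping n-grams = L - n + 1
Substituting: 10 - 2 + 1 = 9

9


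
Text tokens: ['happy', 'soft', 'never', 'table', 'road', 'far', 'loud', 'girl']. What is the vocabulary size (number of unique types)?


Listing all tokens and tracking unique types:
  Token 1: 'happy' -> NEW (unique so far: 1)
  Token 2: 'soft' -> NEW (unique so far: 2)
  Token 3: 'never' -> NEW (unique so far: 3)
  Token 4: 'table' -> NEW (unique so far: 4)
  Token 5: 'road' -> NEW (unique so far: 5)
  Token 6: 'far' -> NEW (unique so far: 6)
  Token 7: 'loud' -> NEW (unique so far: 7)
  Token 8: 'girl' -> NEW (unique so far: 8)
Unique types: ('far', 'girl', 'happy', 'loud', 'never', 'road', 'soft', 'table')
Vocabulary size: 8

8


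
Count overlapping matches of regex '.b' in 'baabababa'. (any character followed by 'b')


Pattern: .b means any character followed by 'b'.
Scanning 'baabababa' position-by-position:
  Pos 0: window 'ba' -> no
  Pos 1: window 'aa' -> no
  Pos 2: window 'ab' -> MATCH
  Pos 3: window 'ba' -> no
  Pos 4: window 'ab' -> MATCH
  Pos 5: window 'ba' -> no
  Pos 6: window 'ab' -> MATCH
  Pos 7: window 'ba' -> no
  Pos 8: window 'a' -> no
Total matches: 3

3


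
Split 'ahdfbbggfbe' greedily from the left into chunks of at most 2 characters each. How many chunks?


'ahdfbbggfbe' has 11 characters.
Chunking with max size 2:
  Chunk 1: 'ah' (positions 0-1)
  Chunk 2: 'df' (positions 2-3)
  Chunk 3: 'bb' (positions 4-5)
  Chunk 4: 'gg' (positions 6-7)
  Chunk 5: 'fb' (positions 8-9)
  Chunk 6: 'e' (positions 10-10)
Total chunks: ceil(11 / 2) = 6

6


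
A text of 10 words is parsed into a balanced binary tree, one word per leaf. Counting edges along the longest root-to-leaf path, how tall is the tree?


In a balanced binary tree with n leaves the deepest leaf is ceil(log2(n)) edges below the root.
log2(10) = 3.3219
ceil(3.3219) = 4
height (edges) = 4

4


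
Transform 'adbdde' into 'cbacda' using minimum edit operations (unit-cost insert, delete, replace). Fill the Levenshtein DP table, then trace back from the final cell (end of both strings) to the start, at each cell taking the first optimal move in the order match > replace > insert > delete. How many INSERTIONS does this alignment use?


Edit distance = 5. Backtracking from cell (6, 6) with preference match > replace > insert > delete,
then listing the resulting alignment 'adbdde' -> 'cbacda' left to right:
  Step 1: replace a->c
  Step 2: replace d->b
  Step 3: replace b->a
  Step 4: replace d->c
  Step 5: keep 'd'
  Step 6: replace e->a
Total insertions: 0

0


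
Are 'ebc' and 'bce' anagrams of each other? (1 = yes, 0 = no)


Sort characters of 'ebc': 'bce'
Sort characters of 'bce': 'bce'
Sorted forms match -> they ARE anagrams
Result: 1

1


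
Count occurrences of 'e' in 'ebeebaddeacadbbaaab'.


Scanning 'ebeebaddeacadbbaaab' for 'e':
  Position 0: 'e' -> MATCH (count: 1)
  Position 2: 'e' -> MATCH (count: 2)
  Position 3: 'e' -> MATCH (count: 3)
  Position 8: 'e' -> MATCH (count: 4)
Total occurrences of 'e': 4

4


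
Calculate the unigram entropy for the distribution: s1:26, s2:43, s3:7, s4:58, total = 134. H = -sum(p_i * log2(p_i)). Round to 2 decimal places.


Computing entropy H = -sum(p_i * log2(p_i)):
  s1: p = 26/134 = 0.1940, -p*log2(p) = 0.4590
  s2: p = 43/134 = 0.3209, -p*log2(p) = 0.5262
  s3: p = 7/134 = 0.0522, -p*log2(p) = 0.2225
  s4: p = 58/134 = 0.4328, -p*log2(p) = 0.5229
H = sum of terms = 1.7306
Rounded to 2 decimals: 1.73

1.73


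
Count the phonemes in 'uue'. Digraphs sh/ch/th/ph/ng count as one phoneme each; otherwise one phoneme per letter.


Parsing 'uue' greedily, digraphs first:
  'u' -> vowel phoneme (phonemes so far: 1)
  'u' -> vowel phoneme (phonemes so far: 2)
  'e' -> vowel phoneme (phonemes so far: 3)
Total phonemes: 3

3


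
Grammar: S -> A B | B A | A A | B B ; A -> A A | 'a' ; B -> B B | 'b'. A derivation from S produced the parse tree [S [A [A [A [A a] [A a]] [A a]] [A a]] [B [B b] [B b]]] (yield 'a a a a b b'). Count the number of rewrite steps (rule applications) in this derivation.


Every bracketed nonterminal node [X ...] in the tree is produced by exactly one rule application.
Reading the tree off as a leftmost derivation:
  Step 1: S  =>  A B   (applied S -> A B)
  Step 2: A B  =>  A A B   (applied A -> A A)
  Step 3: A A B  =>  A A A B   (applied A -> A A)
  Step 4: A A A B  =>  A A A A B   (applied A -> A A)
  Step 5: A A A A B  =>  a A A A B   (applied A -> a)
  Step 6: a A A A B  =>  a a A A B   (applied A -> a)
  Step 7: a a A A B  =>  a a a A B   (applied A -> a)
  Step 8: a a a A B  =>  a a a a B   (applied A -> a)
  Step 9: a a a a B  =>  a a a a B B   (applied B -> B B)
  Step 10: a a a a B B  =>  a a a a b B   (applied B -> b)
  Step 11: a a a a b B  =>  a a a a b b   (applied B -> b)
Final yield: a a a a b b
Total rewrite steps: 11

11


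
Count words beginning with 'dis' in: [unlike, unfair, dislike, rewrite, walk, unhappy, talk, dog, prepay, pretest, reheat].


Checking each word for prefix 'dis':
  'unlike' -> no (count: 0)
  'unfair' -> no (count: 0)
  'dislike' -> YES, starts with 'dis' (count: 1)
  'rewrite' -> no (count: 1)
  'walk' -> no (count: 1)
  'unhappy' -> no (count: 1)
  'talk' -> no (count: 1)
  'dog' -> no (count: 1)
  'prepay' -> no (count: 1)
  'pretest' -> no (count: 1)
  'reheat' -> no (count: 1)
Total with prefix 'dis': 1

1


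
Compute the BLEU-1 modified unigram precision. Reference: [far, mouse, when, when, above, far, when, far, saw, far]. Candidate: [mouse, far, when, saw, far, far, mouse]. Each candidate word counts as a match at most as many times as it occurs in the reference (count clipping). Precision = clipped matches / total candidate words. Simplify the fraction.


Reference word counts: {'above': 1, 'far': 4, 'mouse': 1, 'saw': 1, 'when': 3}
Checking each candidate word (with clipping):
  'mouse' -> in reference (ref count 1, used 1/1) -> match (matches: 1)
  'far' -> in reference (ref count 4, used 1/4) -> match (matches: 2)
  'when' -> in reference (ref count 3, used 1/3) -> match (matches: 3)
  'saw' -> in reference (ref count 1, used 1/1) -> match (matches: 4)
  'far' -> in reference (ref count 4, used 2/4) -> match (matches: 5)
  'far' -> in reference (ref count 4, used 3/4) -> match (matches: 6)
  'mouse' -> ref count 1 already used up (1/1) -> clipped, no match (matches: 6)
Clipped matches: 6, Candidate length: 7
Precision = 6/7

6/7


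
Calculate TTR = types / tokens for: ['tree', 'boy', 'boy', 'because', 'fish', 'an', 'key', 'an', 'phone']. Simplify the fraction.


Tokens: 9
Unique types: ('an', 'because', 'boy', 'fish', 'key', 'phone', 'tree') = 7
TTR = 7/9
Already in lowest terms.

7/9


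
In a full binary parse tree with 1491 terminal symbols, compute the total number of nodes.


Leaf nodes (terminals): 1491
Internal nodes = n - 1 = 1491 - 1 = 1490
Total = leaves + internal = 1491 + 1490 = 2981

2981


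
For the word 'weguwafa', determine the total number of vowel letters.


Scanning each character of 'weguwafa':
  Position 1: 'w' -> consonant (running count: 0)
  Position 2: 'e' -> vowel (running count: 1)
  Position 3: 'g' -> consonant (running count: 1)
  Position 4: 'u' -> vowel (running count: 2)
  Position 5: 'w' -> consonant (running count: 2)
  Position 6: 'a' -> vowel (running count: 3)
  Position 7: 'f' -> consonant (running count: 3)
  Position 8: 'a' -> vowel (running count: 4)
Total vowels: 4

4


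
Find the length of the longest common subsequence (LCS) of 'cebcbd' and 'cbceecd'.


DP table for LCS of 'cebcbd' and 'cbceecd':
       c  b  c  e  e  c  d
    0  0  0  0  0  0  0  0
  c 0  1  1  1  1  1  1  1
  e 0  1  1  1  2  2  2  2
  b 0  1  2  2  2  2  2  2
  c 0  1  2  3  3  3  3  3
  b 0  1  2  3  3  3  3  3
  d 0  1  2  3  3  3  3  4
LCS: 'cecd'
LCS length = 4

4


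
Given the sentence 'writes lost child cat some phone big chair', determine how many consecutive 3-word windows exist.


Word trigrams from [8] words:
  Trigram 1: (writes lost child)
  Trigram 2: (lost child cat)
  Trigram 3: (child cat some)
  Trigram 4: (cat some phone)
  Trigram 5: (some phone big)
  Trigram 6: (phone big chair)
Total word trigrams: 8 - 2 = 6

6


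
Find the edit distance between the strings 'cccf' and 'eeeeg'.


Building DP table for s1='cccf' (len 4) and s2='eeeeg' (len 5):
       e  e  e  e  g
    0  1  2  3  4  5
  c 1  1  2  3  4  5
  c 2  2  2  3  4  5
  c 3  3  3  3  4  5
  f 4  4  4  4  4  5
Edit distance = dp[4][5] = 5

5


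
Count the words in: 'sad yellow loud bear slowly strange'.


Counting words by splitting on spaces:
  Word 1: 'sad'
  Word 2: 'yellow'
  Word 3: 'loud'
  Word 4: 'bear'
  Word 5: 'slowly'
  Word 6: 'strange'
Total words: 6

6


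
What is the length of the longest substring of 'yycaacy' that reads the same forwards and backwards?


Scanning 'yycaacy' for palindromic substrings.
Substring at positions 1-6: 'ycaacy'.
Check: reverse('ycaacy') = 'ycaacy' -> palindrome confirmed.
Neighbouring characters ('y' / '-') break symmetry, so it cannot extend further.
No longer palindromic substring exists; longest length = 6

6


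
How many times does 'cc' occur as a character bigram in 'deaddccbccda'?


Scanning 'deaddccbccda' for bigram 'cc':
  Position 0: 'de' -> no
  Position 1: 'ea' -> no
  Position 2: 'ad' -> no
  Position 3: 'dd' -> no
  Position 4: 'dc' -> no
  Position 5: 'cc' -> MATCH
  Position 6: 'cb' -> no
  Position 7: 'bc' -> no
  Position 8: 'cc' -> MATCH
  Position 9: 'cd' -> no
  Position 10: 'da' -> no
Total matches: 2

2


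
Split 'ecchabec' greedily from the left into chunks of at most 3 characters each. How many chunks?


'ecchabec' has 8 characters.
Chunking with max size 3:
  Chunk 1: 'ecc' (positions 0-2)
  Chunk 2: 'hab' (positions 3-5)
  Chunk 3: 'ec' (positions 6-7)
Total chunks: ceil(8 / 3) = 3

3


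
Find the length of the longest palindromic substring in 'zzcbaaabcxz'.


Scanning 'zzcbaaabcxz' for palindromic substrings.
Substring at positions 2-8: 'cbaaabc'.
Check: reverse('cbaaabc') = 'cbaaabc' -> palindrome confirmed.
Neighbouring characters ('z' / 'x') break symmetry, so it cannot extend further.
No longer palindromic substring exists; longest length = 7

7


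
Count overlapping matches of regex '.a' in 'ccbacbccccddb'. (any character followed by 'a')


Pattern: .a means any character followed by 'a'.
Scanning 'ccbacbccccddb' position-by-position:
  Pos 0: window 'cc' -> no
  Pos 1: window 'cb' -> no
  Pos 2: window 'ba' -> MATCH
  Pos 3: window 'ac' -> no
  Pos 4: window 'cb' -> no
  Pos 5: window 'bc' -> no
  Pos 6: window 'cc' -> no
  Pos 7: window 'cc' -> no
  Pos 8: window 'cc' -> no
  Pos 9: window 'cd' -> no
  Pos 10: window 'dd' -> no
  Pos 11: window 'db' -> no
  Pos 12: window 'b' -> no
Total matches: 1

1


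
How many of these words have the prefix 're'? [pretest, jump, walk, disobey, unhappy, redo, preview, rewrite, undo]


Checking each word for prefix 're':
  'pretest' -> no (count: 0)
  'jump' -> no (count: 0)
  'walk' -> no (count: 0)
  'disobey' -> no (count: 0)
  'unhappy' -> no (count: 0)
  'redo' -> YES, starts with 're' (count: 1)
  'preview' -> no (count: 1)
  'rewrite' -> YES, starts with 're' (count: 2)
  'undo' -> no (count: 2)
Total with prefix 're': 2

2


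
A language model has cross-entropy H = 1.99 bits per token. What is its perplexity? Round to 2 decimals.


Perplexity formula: PP = 2^H
H = 1.99
PP = 2^1.99
Decompose: 2^1.99 = 2^1 * 2^0.99
2^1 = 2, 2^0.99 ~ 1.9861850
PP ~ 2 * 1.9861850 = 3.9723700
Rounded to 2 decimals: 3.97

3.97


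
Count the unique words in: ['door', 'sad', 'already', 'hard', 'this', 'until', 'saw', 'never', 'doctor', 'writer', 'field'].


Listing all tokens and tracking unique types:
  Token 1: 'door' -> NEW (unique so far: 1)
  Token 2: 'sad' -> NEW (unique so far: 2)
  Token 3: 'already' -> NEW (unique so far: 3)
  Token 4: 'hard' -> NEW (unique so far: 4)
  Token 5: 'this' -> NEW (unique so far: 5)
  Token 6: 'until' -> NEW (unique so far: 6)
  Token 7: 'saw' -> NEW (unique so far: 7)
  Token 8: 'never' -> NEW (unique so far: 8)
  Token 9: 'doctor' -> NEW (unique so far: 9)
  Token 10: 'writer' -> NEW (unique so far: 10)
  Token 11: 'field' -> NEW (unique so far: 11)
Unique types: ('already', 'doctor', 'door', 'field', 'hard', 'never', 'sad', 'saw', 'this', 'until', 'writer')
Vocabulary size: 11

11


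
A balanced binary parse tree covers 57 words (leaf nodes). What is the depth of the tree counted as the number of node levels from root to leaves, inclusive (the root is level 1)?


In a balanced binary tree with n leaves the deepest leaf is ceil(log2(n)) edges below the root,
so counting node levels inclusive of root and leaves gives ceil(log2(n)) + 1 levels.
log2(57) = 5.8329
ceil(5.8329) = 6
levels = 6 + 1 = 7

7


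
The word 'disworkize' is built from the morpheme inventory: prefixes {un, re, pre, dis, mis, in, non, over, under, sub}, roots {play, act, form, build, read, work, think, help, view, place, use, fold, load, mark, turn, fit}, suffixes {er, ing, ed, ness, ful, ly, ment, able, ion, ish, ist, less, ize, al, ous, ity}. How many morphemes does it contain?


Segmenting 'disworkize' against the inventory:
  'dis' -> prefix (morpheme 1)
  'work' -> root (morpheme 2)
  'ize' -> suffix (morpheme 3)
Total morphemes: 3

3


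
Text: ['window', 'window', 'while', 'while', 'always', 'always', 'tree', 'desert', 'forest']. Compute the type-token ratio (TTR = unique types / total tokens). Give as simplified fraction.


Tokens: 9
Unique types: ('always', 'desert', 'forest', 'tree', 'while', 'window') = 6
TTR = 6/9
Simplify: divide both by 3 -> 2/3
TTR = 2/3

2/3


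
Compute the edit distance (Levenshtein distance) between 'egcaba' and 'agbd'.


Building DP table for s1='egcaba' (len 6) and s2='agbd' (len 4):
       a  g  b  d
    0  1  2  3  4
  e 1  1  2  3  4
  g 2  2  1  2  3
  c 3  3  2  2  3
  a 4  3  3  3  3
  b 5  4  4  3  4
  a 6  5  5  4  4
Edit distance = dp[6][4] = 4

4


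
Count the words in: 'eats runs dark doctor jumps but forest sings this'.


Counting words by splitting on spaces:
  Word 1: 'eats'
  Word 2: 'runs'
  Word 3: 'dark'
  Word 4: 'doctor'
  Word 5: 'jumps'
  Word 6: 'but'
  Word 7: 'forest'
  Word 8: 'sings'
  Word 9: 'this'
Total words: 9

9


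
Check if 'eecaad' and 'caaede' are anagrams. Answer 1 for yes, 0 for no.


Sort characters of 'eecaad': 'aacdee'
Sort characters of 'caaede': 'aacdee'
Sorted forms match -> they ARE anagrams
Result: 1

1


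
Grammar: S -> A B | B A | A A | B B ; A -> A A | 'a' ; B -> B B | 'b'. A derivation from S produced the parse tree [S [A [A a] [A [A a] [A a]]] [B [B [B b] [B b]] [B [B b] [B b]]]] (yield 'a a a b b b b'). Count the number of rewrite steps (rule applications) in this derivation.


Every bracketed nonterminal node [X ...] in the tree is produced by exactly one rule application.
Reading the tree off as a leftmost derivation:
  Step 1: S  =>  A B   (applied S -> A B)
  Step 2: A B  =>  A A B   (applied A -> A A)
  Step 3: A A B  =>  a A B   (applied A -> a)
  Step 4: a A B  =>  a A A B   (applied A -> A A)
  Step 5: a A A B  =>  a a A B   (applied A -> a)
  Step 6: a a A B  =>  a a a B   (applied A -> a)
  Step 7: a a a B  =>  a a a B B   (applied B -> B B)
  Step 8: a a a B B  =>  a a a B B B   (applied B -> B B)
  Step 9: a a a B B B  =>  a a a b B B   (applied B -> b)
  Step 10: a a a b B B  =>  a a a b b B   (applied B -> b)
  Step 11: a a a b b B  =>  a a a b b B B   (applied B -> B B)
  Step 12: a a a b b B B  =>  a a a b b b B   (applied B -> b)
  Step 13: a a a b b b B  =>  a a a b b b b   (applied B -> b)
Final yield: a a a b b b b
Total rewrite steps: 13

13


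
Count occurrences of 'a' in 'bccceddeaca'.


Scanning 'bccceddeaca' for 'a':
  Position 8: 'a' -> MATCH (count: 1)
  Position 10: 'a' -> MATCH (count: 2)
Total occurrences of 'a': 2

2


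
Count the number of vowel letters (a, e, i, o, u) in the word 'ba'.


Scanning each character of 'ba':
  Position 1: 'b' -> consonant (running count: 0)
  Position 2: 'a' -> vowel (running count: 1)
Total vowels: 1

1


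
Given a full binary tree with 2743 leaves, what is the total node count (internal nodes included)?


Leaf nodes (terminals): 2743
Internal nodes = n - 1 = 2743 - 1 = 2742
Total = leaves + internal = 2743 + 2742 = 5485

5485


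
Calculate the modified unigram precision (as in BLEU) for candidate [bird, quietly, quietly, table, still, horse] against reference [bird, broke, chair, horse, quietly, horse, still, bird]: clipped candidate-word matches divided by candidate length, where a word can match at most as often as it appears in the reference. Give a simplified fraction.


Reference word counts: {'bird': 2, 'broke': 1, 'chair': 1, 'horse': 2, 'quietly': 1, 'still': 1}
Checking each candidate word (with clipping):
  'bird' -> in reference (ref count 2, used 1/2) -> match (matches: 1)
  'quietly' -> in reference (ref count 1, used 1/1) -> match (matches: 2)
  'quietly' -> ref count 1 already used up (1/1) -> clipped, no match (matches: 2)
  'table' -> not in reference -> no match (matches: 2)
  'still' -> in reference (ref count 1, used 1/1) -> match (matches: 3)
  'horse' -> in reference (ref count 2, used 1/2) -> match (matches: 4)
Clipped matches: 4, Candidate length: 6
Precision = 4/6 = 2/3

2/3


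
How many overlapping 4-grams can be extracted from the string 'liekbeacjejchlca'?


String 'liekbeacjejchlca' has length L = 16.
Number of overlapping n-grams = L - n + 1
Substituting: 16 - 4 + 1 = 13

13


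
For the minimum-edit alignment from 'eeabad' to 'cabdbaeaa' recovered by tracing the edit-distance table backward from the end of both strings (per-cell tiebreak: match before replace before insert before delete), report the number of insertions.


Edit distance = 7. Backtracking from cell (6, 9) with preference match > replace > insert > delete,
then listing the resulting alignment 'eeabad' -> 'cabdbaeaa' left to right:
  Step 1: insert 'c' [insertion #1]
  Step 2: insert 'a' [insertion #2]
  Step 3: insert 'b' [insertion #3]
  Step 4: replace e->d
  Step 5: replace e->b
  Step 6: keep 'a'
  Step 7: replace b->e
  Step 8: keep 'a'
  Step 9: replace d->a
Total insertions: 3

3


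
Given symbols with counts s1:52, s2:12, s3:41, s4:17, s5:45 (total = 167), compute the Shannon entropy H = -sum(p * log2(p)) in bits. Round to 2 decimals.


Computing entropy H = -sum(p_i * log2(p_i)):
  s1: p = 52/167 = 0.3114, -p*log2(p) = 0.5241
  s2: p = 12/167 = 0.0719, -p*log2(p) = 0.2730
  s3: p = 41/167 = 0.2455, -p*log2(p) = 0.4974
  s4: p = 17/167 = 0.1018, -p*log2(p) = 0.3355
  s5: p = 45/167 = 0.2695, -p*log2(p) = 0.5098
H = sum of terms = 2.1398
Rounded to 2 decimals: 2.14

2.14


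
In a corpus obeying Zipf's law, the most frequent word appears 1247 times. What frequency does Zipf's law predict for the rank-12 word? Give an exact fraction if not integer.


Zipf's law: freq(rank) = f1 / rank
f1 = 1247, rank = 12
freq = 1247 / 12
GCD(1247, 12) = 1
Simplified: 1247/12

1247/12


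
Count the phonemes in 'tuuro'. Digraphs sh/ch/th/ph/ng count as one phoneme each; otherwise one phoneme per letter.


Parsing 'tuuro' greedily, digraphs first:
  't' -> consonant phoneme (phonemes so far: 1)
  'u' -> vowel phoneme (phonemes so far: 2)
  'u' -> vowel phoneme (phonemes so far: 3)
  'r' -> consonant phoneme (phonemes so far: 4)
  'o' -> vowel phoneme (phonemes so far: 5)
Total phonemes: 5

5


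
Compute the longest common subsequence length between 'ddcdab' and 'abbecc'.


DP table for LCS of 'ddcdab' and 'abbecc':
       a  b  b  e  c  c
    0  0  0  0  0  0  0
  d 0  0  0  0  0  0  0
  d 0  0  0  0  0  0  0
  c 0  0  0  0  0  1  1
  d 0  0  0  0  0  1  1
  a 0  1  1  1  1  1  1
  b 0  1  2  2  2  2  2
LCS: 'ab'
LCS length = 2

2


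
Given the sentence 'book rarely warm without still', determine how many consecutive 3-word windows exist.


Word trigrams from [5] words:
  Trigram 1: (book rarely warm)
  Trigram 2: (rarely warm without)
  Trigram 3: (warm without still)
Total word trigrams: 5 - 2 = 3

3


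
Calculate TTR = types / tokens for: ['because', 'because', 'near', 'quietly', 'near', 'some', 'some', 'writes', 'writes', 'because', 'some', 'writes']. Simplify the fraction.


Tokens: 12
Unique types: ('because', 'near', 'quietly', 'some', 'writes') = 5
TTR = 5/12
Already in lowest terms.

5/12


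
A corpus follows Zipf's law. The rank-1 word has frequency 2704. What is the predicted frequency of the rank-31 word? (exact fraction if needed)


Zipf's law: freq(rank) = f1 / rank
f1 = 2704, rank = 31
freq = 2704 / 31
GCD(2704, 31) = 1
Simplified: 2704/31

2704/31


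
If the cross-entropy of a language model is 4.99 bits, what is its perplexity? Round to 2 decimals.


Perplexity formula: PP = 2^H
H = 4.99
PP = 2^4.99
Decompose: 2^4.99 = 2^4 * 2^0.99
2^4 = 16, 2^0.99 ~ 1.9861850
PP ~ 16 * 1.9861850 = 31.7789600
Rounded to 2 decimals: 31.78

31.78


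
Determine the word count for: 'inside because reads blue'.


Counting words by splitting on spaces:
  Word 1: 'inside'
  Word 2: 'because'
  Word 3: 'reads'
  Word 4: 'blue'
Total words: 4

4


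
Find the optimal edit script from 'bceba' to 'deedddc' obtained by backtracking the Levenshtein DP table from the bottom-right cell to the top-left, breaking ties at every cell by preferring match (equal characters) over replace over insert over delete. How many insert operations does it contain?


Edit distance = 6. Backtracking from cell (5, 7) with preference match > replace > insert > delete,
then listing the resulting alignment 'bceba' -> 'deedddc' left to right:
  Step 1: replace b->d
  Step 2: replace c->e
  Step 3: keep 'e'
  Step 4: insert 'd' [insertion #1]
  Step 5: insert 'd' [insertion #2]
  Step 6: replace b->d
  Step 7: replace a->c
Total insertions: 2

2


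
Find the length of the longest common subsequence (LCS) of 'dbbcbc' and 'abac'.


DP table for LCS of 'dbbcbc' and 'abac':
       a  b  a  c
    0  0  0  0  0
  d 0  0  0  0  0
  b 0  0  1  1  1
  b 0  0  1  1  1
  c 0  0  1  1  2
  b 0  0  1  1  2
  c 0  0  1  1  2
LCS: 'bc'
LCS length = 2

2


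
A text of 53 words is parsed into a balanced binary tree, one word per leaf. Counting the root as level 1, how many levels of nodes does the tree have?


In a balanced binary tree with n leaves the deepest leaf is ceil(log2(n)) edges below the root,
so counting node levels inclusive of root and leaves gives ceil(log2(n)) + 1 levels.
log2(53) = 5.7279
ceil(5.7279) = 6
levels = 6 + 1 = 7

7


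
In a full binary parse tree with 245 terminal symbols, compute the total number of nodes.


Leaf nodes (terminals): 245
Internal nodes = n - 1 = 245 - 1 = 244
Total = leaves + internal = 245 + 244 = 489

489


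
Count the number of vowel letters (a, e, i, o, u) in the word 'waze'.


Scanning each character of 'waze':
  Position 1: 'w' -> consonant (running count: 0)
  Position 2: 'a' -> vowel (running count: 1)
  Position 3: 'z' -> consonant (running count: 1)
  Position 4: 'e' -> vowel (running count: 2)
Total vowels: 2

2


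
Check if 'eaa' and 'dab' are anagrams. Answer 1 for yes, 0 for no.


Sort characters of 'eaa': 'aae'
Sort characters of 'dab': 'abd'
Sorted forms differ -> they are NOT anagrams
Result: 0

0


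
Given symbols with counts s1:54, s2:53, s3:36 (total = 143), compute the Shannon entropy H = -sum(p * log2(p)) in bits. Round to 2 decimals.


Computing entropy H = -sum(p_i * log2(p_i)):
  s1: p = 54/143 = 0.3776, -p*log2(p) = 0.5306
  s2: p = 53/143 = 0.3706, -p*log2(p) = 0.5307
  s3: p = 36/143 = 0.2517, -p*log2(p) = 0.5010
H = sum of terms = 1.5623
Rounded to 2 decimals: 1.56

1.56


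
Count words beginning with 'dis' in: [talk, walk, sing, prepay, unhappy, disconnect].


Checking each word for prefix 'dis':
  'talk' -> no (count: 0)
  'walk' -> no (count: 0)
  'sing' -> no (count: 0)
  'prepay' -> no (count: 0)
  'unhappy' -> no (count: 0)
  'disconnect' -> YES, starts with 'dis' (count: 1)
Total with prefix 'dis': 1

1


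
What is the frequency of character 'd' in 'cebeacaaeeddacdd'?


Scanning 'cebeacaaeeddacdd' for 'd':
  Position 10: 'd' -> MATCH (count: 1)
  Position 11: 'd' -> MATCH (count: 2)
  Position 14: 'd' -> MATCH (count: 3)
  Position 15: 'd' -> MATCH (count: 4)
Total occurrences of 'd': 4

4


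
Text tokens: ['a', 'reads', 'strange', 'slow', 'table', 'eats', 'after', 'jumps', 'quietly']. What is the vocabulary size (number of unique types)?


Listing all tokens and tracking unique types:
  Token 1: 'a' -> NEW (unique so far: 1)
  Token 2: 'reads' -> NEW (unique so far: 2)
  Token 3: 'strange' -> NEW (unique so far: 3)
  Token 4: 'slow' -> NEW (unique so far: 4)
  Token 5: 'table' -> NEW (unique so far: 5)
  Token 6: 'eats' -> NEW (unique so far: 6)
  Token 7: 'after' -> NEW (unique so far: 7)
  Token 8: 'jumps' -> NEW (unique so far: 8)
  Token 9: 'quietly' -> NEW (unique so far: 9)
Unique types: ('a', 'after', 'eats', 'jumps', 'quietly', 'reads', 'slow', 'strange', 'table')
Vocabulary size: 9

9


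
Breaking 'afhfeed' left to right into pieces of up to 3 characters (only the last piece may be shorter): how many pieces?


'afhfeed' has 7 characters.
Chunking with max size 3:
  Chunk 1: 'afh' (positions 0-2)
  Chunk 2: 'fee' (positions 3-5)
  Chunk 3: 'd' (positions 6-6)
Total chunks: ceil(7 / 3) = 3

3


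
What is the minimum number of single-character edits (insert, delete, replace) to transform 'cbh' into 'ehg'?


Building DP table for s1='cbh' (len 3) and s2='ehg' (len 3):
       e  h  g
    0  1  2  3
  c 1  1  2  3
  b 2  2  2  3
  h 3  3  2  3
Edit distance = dp[3][3] = 3

3


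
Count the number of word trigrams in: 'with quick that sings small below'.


Word trigrams from [6] words:
  Trigram 1: (with quick that)
  Trigram 2: (quick that sings)
  Trigram 3: (that sings small)
  Trigram 4: (sings small below)
Total word trigrams: 6 - 2 = 4

4


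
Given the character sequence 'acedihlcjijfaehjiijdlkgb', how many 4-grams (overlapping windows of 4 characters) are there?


String 'acedihlcjijfaehjiijdlkgb' has length L = 24.
Number of overlapping n-grams = L - n + 1
Substituting: 24 - 4 + 1 = 21

21
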